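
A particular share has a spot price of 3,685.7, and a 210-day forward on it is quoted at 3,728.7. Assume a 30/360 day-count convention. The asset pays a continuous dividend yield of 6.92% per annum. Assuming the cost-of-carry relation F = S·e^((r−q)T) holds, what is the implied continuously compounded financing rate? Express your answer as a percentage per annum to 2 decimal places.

8.91%

From F = S·e^((r−q)T): (r − q) = ln(F/S)/T
ln(3728.7/3685.7) = ln(1.011667) = 0.011599
(r − q) = 0.011599 / (210/360) = 0.019884
r = ln(F/S)/T + q = 0.019884 + 0.0692 = 0.089084
r = 8.91%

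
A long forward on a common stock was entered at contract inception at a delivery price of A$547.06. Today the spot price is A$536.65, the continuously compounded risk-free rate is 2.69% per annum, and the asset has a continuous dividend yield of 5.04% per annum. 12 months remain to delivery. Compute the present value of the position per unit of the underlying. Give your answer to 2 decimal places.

Current fair forward for the remaining 12 months: F = S·e^((r − q)·T), (r − q) = 0.0269 − 0.0504 = -0.0235
F = 536.65 · e^(-0.0235 × 12/12) = 536.65 × 0.976774 = 524.1858
Value of long forward = (F − K)·e^(−rT) = (524.1858 − 547.06) · e^(−0.0269·12/12)
= -22.8742 × 0.973459 = -22.27

-A$22.27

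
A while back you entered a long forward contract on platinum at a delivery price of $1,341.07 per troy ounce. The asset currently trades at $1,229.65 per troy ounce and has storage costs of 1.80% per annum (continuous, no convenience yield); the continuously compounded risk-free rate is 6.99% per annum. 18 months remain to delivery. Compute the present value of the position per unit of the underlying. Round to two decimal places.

$55.72 per troy ounce

Current fair forward for the remaining 18 months: F = S·e^((r + u)·T), (r + u) = 0.0699 + 0.0180 = 0.0879
F = 1229.65 · e^(0.0879 × 18/12) = 1229.65 × 1.14093717 = 1402.9534
Value of long forward = (F − K)·e^(−rT) = (1402.9534 − 1341.07) · e^(−0.0699·18/12)
= 61.8834 × 0.90045958 = 55.72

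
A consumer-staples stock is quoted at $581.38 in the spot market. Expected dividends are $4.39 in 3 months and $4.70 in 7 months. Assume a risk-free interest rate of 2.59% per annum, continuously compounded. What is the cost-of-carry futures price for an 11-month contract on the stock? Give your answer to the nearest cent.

$586.14

PV(dividends) I = 4.39·e^(−0.0259·3/12) + 4.70·e^(−0.0259·7/12)
I = 4.3617 + 4.6295 = 8.9912
F = (S − I)·e^(rT) = (581.38 − 8.9912) · e^(0.0259·11/12)
= 572.3888 · e^0.023742 = 572.3888 × 1.024026 = $586.14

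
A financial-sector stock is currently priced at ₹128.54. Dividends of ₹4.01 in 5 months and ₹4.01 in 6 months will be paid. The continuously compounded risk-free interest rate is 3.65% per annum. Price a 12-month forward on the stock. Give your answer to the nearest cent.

PV(dividends) I = 4.01·e^(−0.0365·5/12) + 4.01·e^(−0.0365·6/12)
I = 3.9495 + 3.9375 = 7.8870
F = (S − I)·e^(rT) = (128.54 − 7.8870) · e^(0.0365·12/12)
= 120.6530 · e^0.036500 = 120.6530 × 1.037174 = ₹125.14

₹125.14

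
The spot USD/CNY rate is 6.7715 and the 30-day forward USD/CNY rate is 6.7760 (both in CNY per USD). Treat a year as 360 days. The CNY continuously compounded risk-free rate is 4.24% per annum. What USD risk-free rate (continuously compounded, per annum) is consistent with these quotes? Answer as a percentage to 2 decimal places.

3.44%

F = S·e^((r_CNY − r_USD)T) ⇒ r_USD = r_CNY − ln(F/S)/T
ln(6.7760/6.7715) = 0.000664; /(30/360) = 0.007968
r_USD = 0.0424 − 0.007968 = 0.034432
r_USD = 3.44%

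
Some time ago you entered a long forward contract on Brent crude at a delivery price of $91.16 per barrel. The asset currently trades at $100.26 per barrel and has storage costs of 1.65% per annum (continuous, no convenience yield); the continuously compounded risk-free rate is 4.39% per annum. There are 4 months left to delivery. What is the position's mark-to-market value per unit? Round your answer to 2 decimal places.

$10.98 per barrel

Current fair forward for the remaining 4 months: F = S·e^((r + u)·T), (r + u) = 0.0439 + 0.0165 = 0.0604
F = 100.26 · e^(0.0604 × 4/12) = 100.26 × 1.020337 = 102.2990
Value of long forward = (F − K)·e^(−rT) = (102.2990 − 91.16) · e^(−0.0439·4/12)
= 11.1390 × 0.985473 = 10.98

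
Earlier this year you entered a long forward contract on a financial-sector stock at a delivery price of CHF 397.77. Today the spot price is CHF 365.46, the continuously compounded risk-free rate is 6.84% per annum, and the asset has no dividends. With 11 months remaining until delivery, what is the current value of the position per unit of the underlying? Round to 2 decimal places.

Current fair forward for the remaining 11 months: F = S·e^(r·T), r = 0.0684
F = 365.46 · e^(0.0684 × 11/12) = 365.46 × 1.064707 = 389.1078
Value of long forward = (F − K)·e^(−rT) = (389.1078 − 397.77) · e^(−0.0684·11/12)
= -8.6622 × 0.939225 = -8.14

-CHF 8.14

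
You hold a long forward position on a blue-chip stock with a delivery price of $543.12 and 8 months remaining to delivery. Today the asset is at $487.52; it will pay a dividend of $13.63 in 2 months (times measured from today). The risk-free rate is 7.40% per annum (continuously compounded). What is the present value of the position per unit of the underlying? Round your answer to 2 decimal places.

PV(remaining dividends) I = 13.63·e^(−0.0740·2/12) = 13.4629
Current forward F = (S − I)·e^(rT) = (487.52 − 13.4629)·e^(0.0740·8/12) = 474.0571 × 1.050570 = 498.0302
Value (long) = (F − K)·e^(−rT) = (498.0302 − 543.12) × 0.951864 = -42.9194
Value = -$42.92

-$42.92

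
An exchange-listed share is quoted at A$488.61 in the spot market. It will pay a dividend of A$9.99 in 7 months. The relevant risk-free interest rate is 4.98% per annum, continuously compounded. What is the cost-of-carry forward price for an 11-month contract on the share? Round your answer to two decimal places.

A$501.27

PV(dividends) I = 9.99·e^(−0.0498·7/12)
I = 9.7040
F = (S − I)·e^(rT) = (488.61 − 9.7040) · e^(0.0498·11/12)
= 478.9060 · e^0.045650 = 478.9060 × 1.046708 = A$501.27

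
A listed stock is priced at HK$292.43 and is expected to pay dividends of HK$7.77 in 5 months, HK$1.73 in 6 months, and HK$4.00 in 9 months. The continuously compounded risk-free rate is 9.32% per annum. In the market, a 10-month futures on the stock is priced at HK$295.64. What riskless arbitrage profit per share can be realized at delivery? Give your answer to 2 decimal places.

HK$6.51 per share

PV(dividends) I = 7.77·e^(−0.0932·5/12) + 1.73·e^(−0.0932·6/12) + 4.00·e^(−0.0932·9/12) = 12.8552
Fair futures F* = (S − I)·e^(rT) = (292.43 − 12.8552)·e^0.077667 = 279.5748 × 1.080763 = 302.1541
Market HK$295.64 < fair 302.1541: forward underpriced → reverse cash-and-carry (short the stock, invest proceeds at r, pay the dividends, go long the forward).
Profit at T = |F_mkt − F*| = |295.64 − 302.1541| = HK$6.51 per share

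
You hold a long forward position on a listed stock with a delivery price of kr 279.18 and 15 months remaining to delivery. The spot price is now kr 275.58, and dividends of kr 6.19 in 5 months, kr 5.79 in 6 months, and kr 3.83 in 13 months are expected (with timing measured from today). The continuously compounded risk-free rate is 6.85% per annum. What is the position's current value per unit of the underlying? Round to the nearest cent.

kr 4.14

PV(remaining dividends) I = 6.19·e^(−0.0685·5/12) + 5.79·e^(−0.0685·6/12) + 3.83·e^(−0.0685·13/12) = 15.1669
Current forward F = (S − I)·e^(rT) = (275.58 − 15.1669)·e^(0.0685·15/12) = 260.4131 × 1.089398 = 283.6935
Value (long) = (F − K)·e^(−rT) = (283.6935 − 279.18) × 0.917938 = 4.1431
Value = kr 4.14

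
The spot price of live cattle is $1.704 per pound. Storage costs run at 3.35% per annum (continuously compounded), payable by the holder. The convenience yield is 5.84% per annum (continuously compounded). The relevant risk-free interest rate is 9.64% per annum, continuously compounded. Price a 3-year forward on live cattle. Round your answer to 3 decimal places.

$2.112 per pound

Net carry = r + u − y = 0.0964 + 0.0335 − 0.0584 = 0.0715
F = S·e^((r+u−y)T) = 1.704 · e^(0.0715 × 3) = 1.704 · e^0.214500
= 1.704 × 1.239242 = $2.112 per pound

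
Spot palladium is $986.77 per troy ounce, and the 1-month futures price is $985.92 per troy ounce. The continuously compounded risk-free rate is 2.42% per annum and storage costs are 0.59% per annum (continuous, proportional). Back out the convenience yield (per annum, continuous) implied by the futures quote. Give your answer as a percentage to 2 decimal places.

F = S·e^((r+u−y)T) ⇒ (r+u−y) = ln(F/S)/T
ln(985.92/986.77) = -0.000862; /T ⇒ -0.010344
y = r + u − ln(F/S)/T = 0.0242 + 0.0059 + 0.010344 = 0.040444
y = 4.04%

4.04%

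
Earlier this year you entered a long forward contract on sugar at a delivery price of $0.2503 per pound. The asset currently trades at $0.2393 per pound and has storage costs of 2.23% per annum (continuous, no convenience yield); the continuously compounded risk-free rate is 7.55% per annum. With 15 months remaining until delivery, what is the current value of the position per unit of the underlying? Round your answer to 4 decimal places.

$0.0183 per pound

Current fair forward for the remaining 15 months: F = S·e^((r + u)·T), (r + u) = 0.0755 + 0.0223 = 0.0978
F = 0.2393 · e^(0.0978 × 15/12) = 0.2393 × 1.130037 = 0.2704
Value of long forward = (F − K)·e^(−rT) = (0.2704 − 0.2503) · e^(−0.0755·15/12)
= 0.0201 × 0.909941 = 0.0183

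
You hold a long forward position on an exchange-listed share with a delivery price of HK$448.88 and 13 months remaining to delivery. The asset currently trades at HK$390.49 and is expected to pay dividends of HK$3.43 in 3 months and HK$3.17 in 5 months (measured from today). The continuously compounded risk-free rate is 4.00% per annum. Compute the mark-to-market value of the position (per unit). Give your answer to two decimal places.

PV(remaining dividends) I = 3.43·e^(−0.0400·3/12) + 3.17·e^(−0.0400·5/12) = 6.5135
Current forward F = (S − I)·e^(rT) = (390.49 − 6.5135)·e^(0.0400·13/12) = 383.9765 × 1.044286 = 400.9813
Value (long) = (F − K)·e^(−rT) = (400.9813 − 448.88) × 0.957592 = -45.8674
Value = -HK$45.87

-HK$45.87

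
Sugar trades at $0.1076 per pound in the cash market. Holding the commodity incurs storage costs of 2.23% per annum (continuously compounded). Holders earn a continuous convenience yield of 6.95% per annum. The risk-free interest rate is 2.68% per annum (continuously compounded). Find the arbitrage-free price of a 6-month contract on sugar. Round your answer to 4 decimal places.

$0.1065 per pound

Net carry = r + u − y = 0.0268 + 0.0223 − 0.0695 = -0.0204
F = S·e^((r+u−y)T) = 0.1076 · e^(-0.0204 × 6/12) = 0.1076 · e^-0.010200
= 0.1076 × 0.989852 = $0.1065 per pound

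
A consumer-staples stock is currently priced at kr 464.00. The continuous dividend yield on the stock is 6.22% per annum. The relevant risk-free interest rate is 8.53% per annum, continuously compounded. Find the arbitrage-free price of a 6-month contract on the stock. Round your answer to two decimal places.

kr 469.39

F = S·e^((r − q)T) = 464.00 · e^((0.0853 − 0.0622) × 6/12)
= 464.00 · e^0.011550 = 464.00 × 1.011617
F = kr 469.39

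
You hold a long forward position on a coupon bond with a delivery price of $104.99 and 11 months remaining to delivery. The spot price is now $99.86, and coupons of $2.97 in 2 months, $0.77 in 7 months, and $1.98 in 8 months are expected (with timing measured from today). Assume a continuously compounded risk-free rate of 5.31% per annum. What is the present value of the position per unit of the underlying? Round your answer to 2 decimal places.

PV(remaining coupons) I = 2.97·e^(−0.0531·2/12) + 0.77·e^(−0.0531·7/12) + 1.98·e^(−0.0531·8/12) = 5.6015
Current forward F = (S − I)·e^(rT) = (99.86 − 5.6015)·e^(0.0531·11/12) = 94.2585 × 1.049879 = 98.9600
Value (long) = (F − K)·e^(−rT) = (98.9600 − 104.99) × 0.952491 = -5.7435
Value = -$5.74

-$5.74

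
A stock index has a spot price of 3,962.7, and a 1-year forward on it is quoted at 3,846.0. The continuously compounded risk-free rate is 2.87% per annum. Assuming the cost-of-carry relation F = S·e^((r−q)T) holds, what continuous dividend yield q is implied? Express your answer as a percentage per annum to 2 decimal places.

From F = S·e^((r−q)T): (r − q) = ln(F/S)/T
ln(3846.0/3962.7) = ln(0.970550) = -0.029892
(r − q) = -0.029892 / (1) = -0.029892
q = r − ln(F/S)/T = 0.0287 + 0.029892 = 0.058592
q = 5.86%

5.86%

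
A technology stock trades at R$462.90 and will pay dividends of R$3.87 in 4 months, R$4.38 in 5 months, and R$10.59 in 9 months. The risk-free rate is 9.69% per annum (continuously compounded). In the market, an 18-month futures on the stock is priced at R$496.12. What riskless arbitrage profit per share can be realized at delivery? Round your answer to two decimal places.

R$18.61 per share

PV(dividends) I = 3.87·e^(−0.0969·4/12) + 4.38·e^(−0.0969·5/12) + 10.59·e^(−0.0969·9/12) = 17.8013
Fair futures F* = (S − I)·e^(rT) = (462.90 − 17.8013)·e^0.145350 = 445.0987 × 1.156444 = 514.7317
Market R$496.12 < fair 514.7317: forward underpriced → reverse cash-and-carry (short the stock, invest proceeds at r, pay the dividends, go long the forward).
Profit at T = |F_mkt − F*| = |496.12 − 514.7317| = R$18.61 per share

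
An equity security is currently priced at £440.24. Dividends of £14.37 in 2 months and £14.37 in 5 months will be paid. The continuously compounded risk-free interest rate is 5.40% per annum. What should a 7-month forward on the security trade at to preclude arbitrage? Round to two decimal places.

£425.13

PV(dividends) I = 14.37·e^(−0.0540·2/12) + 14.37·e^(−0.0540·5/12)
I = 14.2413 + 14.0503 = 28.2916
F = (S − I)·e^(rT) = (440.24 − 28.2916) · e^(0.0540·7/12)
= 411.9484 · e^0.031500 = 411.9484 × 1.032001 = £425.13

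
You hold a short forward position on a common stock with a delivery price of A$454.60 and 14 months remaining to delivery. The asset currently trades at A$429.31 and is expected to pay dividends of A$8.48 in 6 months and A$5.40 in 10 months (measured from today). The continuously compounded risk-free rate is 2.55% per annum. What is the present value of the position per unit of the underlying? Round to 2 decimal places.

A$25.62

PV(remaining dividends) I = 8.48·e^(−0.0255·6/12) + 5.40·e^(−0.0255·10/12) = 13.6590
Current forward F = (S − I)·e^(rT) = (429.31 − 13.6590)·e^(0.0255·14/12) = 415.6510 × 1.030197 = 428.2024
Value (long) = (F − K)·e^(−rT) = (428.2024 − 454.60) × 0.970688 = -25.6238
Short position value = −(long value) = A$25.62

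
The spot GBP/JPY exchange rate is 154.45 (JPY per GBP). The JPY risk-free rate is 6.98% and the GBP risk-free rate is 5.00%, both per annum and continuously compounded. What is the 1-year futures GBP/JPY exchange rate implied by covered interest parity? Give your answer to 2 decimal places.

F = S·e^((r_JPY − r_GBP)T) = 154.45 · e^((0.0698 − 0.0500) × 1)
= 154.45 · e^0.019800 = 154.45 × 1.019997
F = 157.54 JPY per GBP

157.54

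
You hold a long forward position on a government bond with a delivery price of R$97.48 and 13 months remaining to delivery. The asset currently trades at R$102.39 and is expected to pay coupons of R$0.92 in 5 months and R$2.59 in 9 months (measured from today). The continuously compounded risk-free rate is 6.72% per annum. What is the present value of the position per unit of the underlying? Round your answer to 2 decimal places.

R$8.40

PV(remaining coupons) I = 0.92·e^(−0.0672·5/12) + 2.59·e^(−0.0672·9/12) = 3.3573
Current forward F = (S − I)·e^(rT) = (102.39 − 3.3573)·e^(0.0672·13/12) = 99.0327 × 1.075515 = 106.5112
Value (long) = (F − K)·e^(−rT) = (106.5112 − 97.48) × 0.929787 = 8.3971
Value = R$8.40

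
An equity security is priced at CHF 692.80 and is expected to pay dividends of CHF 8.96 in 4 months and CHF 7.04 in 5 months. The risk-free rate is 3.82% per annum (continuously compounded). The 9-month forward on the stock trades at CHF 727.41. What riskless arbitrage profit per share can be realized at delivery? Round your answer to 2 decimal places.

CHF 30.71 per share

PV(dividends) I = 8.96·e^(−0.0382·4/12) + 7.04·e^(−0.0382·5/12) = 15.7755
Fair forward F* = (S − I)·e^(rT) = (692.80 − 15.7755)·e^0.028650 = 677.0245 × 1.029064 = 696.7015
Market CHF 727.41 > fair 696.7015: forward overpriced → cash-and-carry (borrow at r, buy the stock and collect the dividends, short the forward).
Profit at T = |F_mkt − F*| = |727.41 − 696.7015| = CHF 30.71 per share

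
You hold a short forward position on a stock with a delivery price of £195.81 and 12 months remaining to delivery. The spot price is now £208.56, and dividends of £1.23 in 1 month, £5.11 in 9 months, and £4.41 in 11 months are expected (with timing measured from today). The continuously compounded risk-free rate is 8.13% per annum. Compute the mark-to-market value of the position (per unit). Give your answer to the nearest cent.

-£17.92

PV(remaining dividends) I = 1.23·e^(−0.0813·1/12) + 5.11·e^(−0.0813·9/12) + 4.41·e^(−0.0813·11/12) = 10.1227
Current forward F = (S − I)·e^(rT) = (208.56 − 10.1227)·e^(0.0813·12/12) = 198.4373 × 1.084696 = 215.2441
Value (long) = (F − K)·e^(−rT) = (215.2441 − 195.81) × 0.921917 = 17.9166
Short position value = −(long value) = -£17.92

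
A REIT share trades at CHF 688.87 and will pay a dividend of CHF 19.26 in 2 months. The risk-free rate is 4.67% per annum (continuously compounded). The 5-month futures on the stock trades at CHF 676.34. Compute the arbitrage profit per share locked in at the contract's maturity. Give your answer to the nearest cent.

CHF 6.58 per share

PV(dividends) I = 19.26·e^(−0.0467·2/12) = 19.1107
Fair futures F* = (S − I)·e^(rT) = (688.87 − 19.1107)·e^0.019458 = 669.7593 × 1.019649 = 682.9194
Market CHF 676.34 < fair 682.9194: forward underpriced → reverse cash-and-carry (short the stock, invest proceeds at r, pay the dividends, go long the forward).
Profit at T = |F_mkt − F*| = |676.34 − 682.9194| = CHF 6.58 per share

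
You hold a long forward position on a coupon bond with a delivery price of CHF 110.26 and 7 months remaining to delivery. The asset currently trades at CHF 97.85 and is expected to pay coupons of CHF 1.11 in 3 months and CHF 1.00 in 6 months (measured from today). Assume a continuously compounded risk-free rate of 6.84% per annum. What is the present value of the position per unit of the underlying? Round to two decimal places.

PV(remaining coupons) I = 1.11·e^(−0.0684·3/12) + 1.00·e^(−0.0684·6/12) = 2.0576
Current forward F = (S − I)·e^(rT) = (97.85 − 2.0576)·e^(0.0684·7/12) = 95.7924 × 1.040707 = 99.6918
Value (long) = (F − K)·e^(−rT) = (99.6918 − 110.26) × 0.960886 = -10.1548
Value = -CHF 10.15

-CHF 10.15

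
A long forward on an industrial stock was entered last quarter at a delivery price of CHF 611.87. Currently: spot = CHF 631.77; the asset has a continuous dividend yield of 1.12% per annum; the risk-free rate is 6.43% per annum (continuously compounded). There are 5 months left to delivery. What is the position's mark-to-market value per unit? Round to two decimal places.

CHF 33.13

Current fair forward for the remaining 5 months: F = S·e^((r − q)·T), (r − q) = 0.0643 − 0.0112 = 0.0531
F = 631.77 · e^(0.0531 × 5/12) = 631.77 × 1.022372 = 645.9040
Value of long forward = (F − K)·e^(−rT) = (645.9040 − 611.87) · e^(−0.0643·5/12)
= 34.0340 × 0.973564 = 33.13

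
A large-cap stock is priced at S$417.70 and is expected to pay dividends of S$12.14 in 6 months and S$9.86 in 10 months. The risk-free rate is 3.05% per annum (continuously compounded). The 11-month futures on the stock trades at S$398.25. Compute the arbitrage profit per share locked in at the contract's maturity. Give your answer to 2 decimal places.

S$9.11 per share

PV(dividends) I = 12.14·e^(−0.0305·6/12) + 9.86·e^(−0.0305·10/12) = 21.5688
Fair futures F* = (S − I)·e^(rT) = (417.70 − 21.5688)·e^0.027958 = 396.1312 × 1.028352 = 407.3623
Market S$398.25 < fair 407.3623: forward underpriced → reverse cash-and-carry (short the stock, invest proceeds at r, pay the dividends, go long the forward).
Profit at T = |F_mkt − F*| = |398.25 − 407.3623| = S$9.11 per share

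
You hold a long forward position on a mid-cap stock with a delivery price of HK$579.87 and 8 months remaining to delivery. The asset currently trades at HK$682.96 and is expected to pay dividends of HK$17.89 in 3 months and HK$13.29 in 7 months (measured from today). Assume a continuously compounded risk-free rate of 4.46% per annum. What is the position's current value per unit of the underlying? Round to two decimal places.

HK$89.44

PV(remaining dividends) I = 17.89·e^(−0.0446·3/12) + 13.29·e^(−0.0446·7/12) = 30.6403
Current forward F = (S − I)·e^(rT) = (682.96 − 30.6403)·e^(0.0446·8/12) = 652.3197 × 1.030180 = 672.0067
Value (long) = (F − K)·e^(−rT) = (672.0067 − 579.87) × 0.970704 = 89.4375
Value = HK$89.44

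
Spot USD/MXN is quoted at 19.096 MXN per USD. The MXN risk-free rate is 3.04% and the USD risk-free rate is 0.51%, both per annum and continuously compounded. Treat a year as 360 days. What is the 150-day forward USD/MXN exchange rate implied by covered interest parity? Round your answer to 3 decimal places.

19.298

F = S·e^((r_MXN − r_USD)T) = 19.096 · e^((0.0304 − 0.0051) × 150/360)
= 19.096 · e^0.010542 = 19.096 × 1.010598
F = 19.298 MXN per USD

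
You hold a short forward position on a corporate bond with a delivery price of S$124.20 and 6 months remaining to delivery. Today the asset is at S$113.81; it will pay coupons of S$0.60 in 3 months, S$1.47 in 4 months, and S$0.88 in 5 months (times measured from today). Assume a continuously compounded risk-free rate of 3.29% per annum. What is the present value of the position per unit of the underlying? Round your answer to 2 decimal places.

PV(remaining coupons) I = 0.60·e^(−0.0329·3/12) + 1.47·e^(−0.0329·4/12) + 0.88·e^(−0.0329·5/12) = 2.9171
Current forward F = (S − I)·e^(rT) = (113.81 − 2.9171)·e^(0.0329·6/12) = 110.8929 × 1.016586 = 112.7322
Value (long) = (F − K)·e^(−rT) = (112.7322 − 124.20) × 0.983685 = -11.2807
Short position value = −(long value) = S$11.28

S$11.28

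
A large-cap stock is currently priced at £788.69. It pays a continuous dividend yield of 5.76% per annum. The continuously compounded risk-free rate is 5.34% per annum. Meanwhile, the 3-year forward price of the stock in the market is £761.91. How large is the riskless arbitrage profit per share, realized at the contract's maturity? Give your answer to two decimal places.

Fair forward: F* = S·e^(carry·T), with carry = (r − q) = 0.0534 − 0.0576 = -0.0042
F* = 788.69 · e^(-0.0042 × 3) = 788.69 · e^-0.012600 = 788.69 × 0.987479 = £778.8148
Market £761.91 < fair £778.8148: forward underpriced → reverse cash-and-carry (short spot, go long the forward).
At maturity, profit = |F_mkt − F*| = |761.91 − 778.8148| = £16.90 per share

£16.90 per share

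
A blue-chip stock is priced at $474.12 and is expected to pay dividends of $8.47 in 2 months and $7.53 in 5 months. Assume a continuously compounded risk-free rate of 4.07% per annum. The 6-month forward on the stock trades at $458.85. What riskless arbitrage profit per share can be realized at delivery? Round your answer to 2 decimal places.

PV(dividends) I = 8.47·e^(−0.0407·2/12) + 7.53·e^(−0.0407·5/12) = 15.8161
Fair forward F* = (S − I)·e^(rT) = (474.12 − 15.8161)·e^0.020350 = 458.3039 × 1.020558 = 467.7257
Market $458.85 < fair 467.7257: forward underpriced → reverse cash-and-carry (short the stock, invest proceeds at r, pay the dividends, go long the forward).
Profit at T = |F_mkt − F*| = |458.85 − 467.7257| = $8.88 per share

$8.88 per share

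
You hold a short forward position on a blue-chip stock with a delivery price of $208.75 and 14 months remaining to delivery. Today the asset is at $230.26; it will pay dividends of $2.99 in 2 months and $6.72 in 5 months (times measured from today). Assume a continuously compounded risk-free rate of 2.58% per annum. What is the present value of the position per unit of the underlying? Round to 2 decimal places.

-$18.07

PV(remaining dividends) I = 2.99·e^(−0.0258·2/12) + 6.72·e^(−0.0258·5/12) = 9.6253
Current forward F = (S − I)·e^(rT) = (230.26 − 9.6253)·e^(0.0258·14/12) = 220.6347 × 1.030558 = 227.3769
Value (long) = (F − K)·e^(−rT) = (227.3769 − 208.75) × 0.970348 = 18.0746
Short position value = −(long value) = -$18.07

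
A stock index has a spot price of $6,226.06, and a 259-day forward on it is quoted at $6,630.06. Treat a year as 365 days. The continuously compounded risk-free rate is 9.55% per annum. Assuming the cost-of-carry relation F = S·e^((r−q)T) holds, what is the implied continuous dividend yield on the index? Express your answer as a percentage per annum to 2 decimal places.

0.69%

From F = S·e^((r−q)T): (r − q) = ln(F/S)/T
ln(6630.06/6226.06) = ln(1.064889) = 0.062871
(r − q) = 0.062871 / (259/365) = 0.088602
q = r − ln(F/S)/T = 0.0955 − 0.088602 = 0.006898
q = 0.69%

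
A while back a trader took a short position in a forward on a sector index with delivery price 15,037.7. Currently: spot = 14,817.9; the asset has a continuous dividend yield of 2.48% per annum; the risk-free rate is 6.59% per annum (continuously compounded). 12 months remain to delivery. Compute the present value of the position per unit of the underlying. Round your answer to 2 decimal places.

Current fair forward for the remaining 12 months: F = S·e^((r − q)·T), (r − q) = 0.0659 − 0.0248 = 0.0411
F = 14817.9 · e^(0.0411 × 12/12) = 14817.9 × 1.04195630 = 15439.6043
Value of long forward = (F − K)·e^(−rT) = (15439.6043 − 15037.7) · e^(−0.0659·12/12)
= 401.9043 × 0.93622448 = 376.27
Short position value = −(long value) = -376.27

-376.27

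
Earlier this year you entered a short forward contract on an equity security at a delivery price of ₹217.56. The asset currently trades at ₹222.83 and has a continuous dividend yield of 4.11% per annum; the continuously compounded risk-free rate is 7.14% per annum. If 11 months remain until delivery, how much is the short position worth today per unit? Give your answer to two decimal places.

Current fair forward for the remaining 11 months: F = S·e^((r − q)·T), (r − q) = 0.0714 − 0.0411 = 0.0303
F = 222.83 · e^(0.0303 × 11/12) = 222.83 × 1.028164 = 229.1058
Value of long forward = (F − K)·e^(−rT) = (229.1058 − 217.56) · e^(−0.0714·11/12)
= 11.5458 × 0.936646 = 10.81
Short position value = −(long value) = -₹10.81

-₹10.81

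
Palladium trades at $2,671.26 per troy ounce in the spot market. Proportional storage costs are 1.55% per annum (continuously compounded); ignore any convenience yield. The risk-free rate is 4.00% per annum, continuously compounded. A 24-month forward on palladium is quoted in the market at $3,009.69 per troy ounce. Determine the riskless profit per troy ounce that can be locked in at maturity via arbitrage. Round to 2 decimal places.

$24.84 per troy ounce

Fair forward: F* = S·e^(carry·T), with carry = (r + u) = 0.0400 + 0.0155 = 0.0555
F* = 2671.26 · e^(0.0555 × 24/12) = 2671.26 · e^0.11100000 = 2671.26 × 1.11739491 = $2984.8523
Market $3009.69 > fair $2984.8523: forward overpriced → cash-and-carry (buy spot, short the forward).
At maturity, profit = |F_mkt − F*| = |3009.69 − 2984.8523| = $24.84 per troy ounce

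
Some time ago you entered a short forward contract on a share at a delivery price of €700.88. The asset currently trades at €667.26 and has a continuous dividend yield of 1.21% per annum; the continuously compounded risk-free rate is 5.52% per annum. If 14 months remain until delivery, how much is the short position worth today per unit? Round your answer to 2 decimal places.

Current fair forward for the remaining 14 months: F = S·e^((r − q)·T), (r − q) = 0.0552 − 0.0121 = 0.0431
F = 667.26 · e^(0.0431 × 14/12) = 667.26 × 1.051569 = 701.6699
Value of long forward = (F − K)·e^(−rT) = (701.6699 − 700.88) · e^(−0.0552·14/12)
= 0.7899 × 0.937630 = 0.74
Short position value = −(long value) = -€0.74

-€0.74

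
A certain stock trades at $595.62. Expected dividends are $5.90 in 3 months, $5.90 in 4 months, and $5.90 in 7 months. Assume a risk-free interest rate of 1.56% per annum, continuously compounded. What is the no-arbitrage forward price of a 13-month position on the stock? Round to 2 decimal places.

$587.88

PV(dividends) I = 5.90·e^(−0.0156·3/12) + 5.90·e^(−0.0156·4/12) + 5.90·e^(−0.0156·7/12)
I = 5.8770 + 5.8694 + 5.8466 = 17.5930
F = (S − I)·e^(rT) = (595.62 − 17.5930) · e^(0.0156·13/12)
= 578.0270 · e^0.016900 = 578.0270 × 1.017044 = $587.88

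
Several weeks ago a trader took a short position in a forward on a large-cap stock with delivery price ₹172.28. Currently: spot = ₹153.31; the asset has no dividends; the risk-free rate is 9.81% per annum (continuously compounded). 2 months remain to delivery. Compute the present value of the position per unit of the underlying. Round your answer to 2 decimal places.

₹16.18

Current fair forward for the remaining 2 months: F = S·e^(r·T), r = 0.0981
F = 153.31 · e^(0.0981 × 2/12) = 153.31 × 1.016484 = 155.8372
Value of long forward = (F − K)·e^(−rT) = (155.8372 − 172.28) · e^(−0.0981·2/12)
= -16.4428 × 0.983783 = -16.18
Short position value = −(long value) = ₹16.18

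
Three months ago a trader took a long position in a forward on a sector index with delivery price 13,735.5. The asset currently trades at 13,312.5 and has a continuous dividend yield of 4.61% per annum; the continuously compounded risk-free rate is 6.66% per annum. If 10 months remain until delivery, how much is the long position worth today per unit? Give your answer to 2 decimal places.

-183.17

Current fair forward for the remaining 10 months: F = S·e^((r − q)·T), (r − q) = 0.0666 − 0.0461 = 0.0205
F = 13312.5 · e^(0.0205 × 10/12) = 13312.5 × 1.01723009 = 13541.8756
Value of long forward = (F − K)·e^(−rT) = (13541.8756 − 13735.5) · e^(−0.0666·10/12)
= -193.6244 × 0.94601202 = -183.17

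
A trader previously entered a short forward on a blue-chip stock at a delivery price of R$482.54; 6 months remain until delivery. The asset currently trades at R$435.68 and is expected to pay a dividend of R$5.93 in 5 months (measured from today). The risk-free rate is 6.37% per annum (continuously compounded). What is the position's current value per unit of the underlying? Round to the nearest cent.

PV(remaining dividends) I = 5.93·e^(−0.0637·5/12) = 5.7747
Current forward F = (S − I)·e^(rT) = (435.68 − 5.7747)·e^(0.0637·6/12) = 429.9053 × 1.032363 = 443.8183
Value (long) = (F − K)·e^(−rT) = (443.8183 − 482.54) × 0.968652 = -37.5079
Short position value = −(long value) = R$37.51

R$37.51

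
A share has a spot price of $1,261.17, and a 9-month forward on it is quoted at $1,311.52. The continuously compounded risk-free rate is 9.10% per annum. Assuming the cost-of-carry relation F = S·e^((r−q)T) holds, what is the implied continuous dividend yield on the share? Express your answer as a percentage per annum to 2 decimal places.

3.88%

From F = S·e^((r−q)T): (r − q) = ln(F/S)/T
ln(1311.52/1261.17) = ln(1.039923) = 0.039147
(r − q) = 0.039147 / (9/12) = 0.052196
q = r − ln(F/S)/T = 0.0910 − 0.052196 = 0.038804
q = 3.88%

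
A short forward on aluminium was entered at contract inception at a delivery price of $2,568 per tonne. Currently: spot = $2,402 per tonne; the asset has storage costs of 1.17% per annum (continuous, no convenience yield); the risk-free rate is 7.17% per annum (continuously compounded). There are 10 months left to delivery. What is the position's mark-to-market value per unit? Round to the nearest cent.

Current fair forward for the remaining 10 months: F = S·e^((r + u)·T), (r + u) = 0.0717 + 0.0117 = 0.0834
F = 2402 · e^(0.0834 × 10/12) = 2402 × 1.07197206 = 2574.8769
Value of long forward = (F − K)·e^(−rT) = (2574.8769 − 2568) · e^(−0.0717·10/12)
= 6.8769 × 0.94200000 = 6.48
Short position value = −(long value) = -$6.48

-$6.48 per tonne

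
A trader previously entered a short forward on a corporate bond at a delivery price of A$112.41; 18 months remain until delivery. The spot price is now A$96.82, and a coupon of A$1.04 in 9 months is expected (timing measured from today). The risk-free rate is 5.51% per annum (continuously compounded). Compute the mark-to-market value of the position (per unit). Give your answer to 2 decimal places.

A$7.67

PV(remaining coupons) I = 1.04·e^(−0.0551·9/12) = 0.9979
Current forward F = (S − I)·e^(rT) = (96.82 − 0.9979)·e^(0.0551·18/12) = 95.8221 × 1.086162 = 104.0783
Value (long) = (F − K)·e^(−rT) = (104.0783 − 112.41) × 0.920673 = -7.6708
Short position value = −(long value) = A$7.67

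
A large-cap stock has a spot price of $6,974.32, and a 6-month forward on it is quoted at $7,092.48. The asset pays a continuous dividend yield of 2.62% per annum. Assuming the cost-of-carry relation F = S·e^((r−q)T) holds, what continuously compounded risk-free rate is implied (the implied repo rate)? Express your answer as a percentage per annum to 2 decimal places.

From F = S·e^((r−q)T): (r − q) = ln(F/S)/T
ln(7092.48/6974.32) = ln(1.016942) = 0.016800
(r − q) = 0.016800 / (6/12) = 0.033600
r = ln(F/S)/T + q = 0.033600 + 0.0262 = 0.059800
r = 5.98%

5.98%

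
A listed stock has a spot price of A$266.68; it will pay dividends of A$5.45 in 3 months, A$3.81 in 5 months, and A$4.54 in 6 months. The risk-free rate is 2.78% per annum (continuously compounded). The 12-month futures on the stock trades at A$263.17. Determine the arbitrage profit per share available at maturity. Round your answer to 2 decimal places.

PV(dividends) I = 5.45·e^(−0.0278·3/12) + 3.81·e^(−0.0278·5/12) + 4.54·e^(−0.0278·6/12) = 13.6557
Fair futures F* = (S − I)·e^(rT) = (266.68 − 13.6557)·e^0.027800 = 253.0243 × 1.028190 = 260.1571
Market A$263.17 > fair 260.1571: forward overpriced → cash-and-carry (borrow at r, buy the stock and collect the dividends, short the forward).
Profit at T = |F_mkt − F*| = |263.17 − 260.1571| = A$3.01 per share

A$3.01 per share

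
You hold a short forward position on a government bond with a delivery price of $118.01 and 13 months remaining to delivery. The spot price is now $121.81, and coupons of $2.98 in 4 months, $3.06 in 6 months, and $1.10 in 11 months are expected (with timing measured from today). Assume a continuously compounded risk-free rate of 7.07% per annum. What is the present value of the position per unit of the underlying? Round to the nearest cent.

-$5.61

PV(remaining coupons) I = 2.98·e^(−0.0707·4/12) + 3.06·e^(−0.0707·6/12) + 1.10·e^(−0.0707·11/12) = 6.8953
Current forward F = (S − I)·e^(rT) = (121.81 − 6.8953)·e^(0.0707·13/12) = 114.9147 × 1.079601 = 124.0620
Value (long) = (F − K)·e^(−rT) = (124.0620 − 118.01) × 0.926268 = 5.6058
Short position value = −(long value) = -$5.61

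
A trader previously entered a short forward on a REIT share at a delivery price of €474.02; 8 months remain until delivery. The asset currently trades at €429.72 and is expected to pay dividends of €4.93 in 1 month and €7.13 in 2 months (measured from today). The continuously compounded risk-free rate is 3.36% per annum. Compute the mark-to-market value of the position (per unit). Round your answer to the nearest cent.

PV(remaining dividends) I = 4.93·e^(−0.0336·1/12) + 7.13·e^(−0.0336·2/12) = 12.0064
Current forward F = (S − I)·e^(rT) = (429.72 − 12.0064)·e^(0.0336·8/12) = 417.7136 × 1.022653 = 427.1761
Value (long) = (F − K)·e^(−rT) = (427.1761 − 474.02) × 0.977849 = -45.8063
Short position value = −(long value) = €45.81

€45.81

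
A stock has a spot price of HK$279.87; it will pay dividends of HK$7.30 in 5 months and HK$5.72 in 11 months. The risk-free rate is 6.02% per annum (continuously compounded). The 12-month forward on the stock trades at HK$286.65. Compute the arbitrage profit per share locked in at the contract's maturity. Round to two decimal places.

HK$2.72 per share

PV(dividends) I = 7.30·e^(−0.0602·5/12) + 5.72·e^(−0.0602·11/12) = 12.5321
Fair forward F* = (S − I)·e^(rT) = (279.87 − 12.5321)·e^0.060200 = 267.3379 × 1.062049 = 283.9259
Market HK$286.65 > fair 283.9259: forward overpriced → cash-and-carry (borrow at r, buy the stock and collect the dividends, short the forward).
Profit at T = |F_mkt − F*| = |286.65 − 283.9259| = HK$2.72 per share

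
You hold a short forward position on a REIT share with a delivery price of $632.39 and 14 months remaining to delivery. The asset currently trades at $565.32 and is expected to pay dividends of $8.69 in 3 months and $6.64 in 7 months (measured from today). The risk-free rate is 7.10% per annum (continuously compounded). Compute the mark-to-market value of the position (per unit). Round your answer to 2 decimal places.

$31.71

PV(remaining dividends) I = 8.69·e^(−0.0710·3/12) + 6.64·e^(−0.0710·7/12) = 14.9077
Current forward F = (S − I)·e^(rT) = (565.32 − 14.9077)·e^(0.0710·14/12) = 550.4123 × 1.086361 = 597.9465
Value (long) = (F − K)·e^(−rT) = (597.9465 − 632.39) × 0.920505 = -31.7054
Short position value = −(long value) = $31.71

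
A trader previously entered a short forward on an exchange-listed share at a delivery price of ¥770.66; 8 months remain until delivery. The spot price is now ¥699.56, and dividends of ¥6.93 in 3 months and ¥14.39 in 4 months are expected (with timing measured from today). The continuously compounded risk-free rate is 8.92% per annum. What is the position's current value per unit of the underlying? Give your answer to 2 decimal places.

PV(remaining dividends) I = 6.93·e^(−0.0892·3/12) + 14.39·e^(−0.0892·4/12) = 20.7456
Current forward F = (S − I)·e^(rT) = (699.56 − 20.7456)·e^(0.0892·8/12) = 678.8144 × 1.061270 = 720.4054
Value (long) = (F − K)·e^(−rT) = (720.4054 − 770.66) × 0.942267 = -47.3533
Short position value = −(long value) = ¥47.35

¥47.35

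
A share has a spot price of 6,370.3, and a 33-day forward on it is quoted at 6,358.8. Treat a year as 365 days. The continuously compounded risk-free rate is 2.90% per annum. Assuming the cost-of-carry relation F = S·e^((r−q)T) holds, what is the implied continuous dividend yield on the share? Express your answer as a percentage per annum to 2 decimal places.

From F = S·e^((r−q)T): (r − q) = ln(F/S)/T
ln(6358.8/6370.3) = ln(0.998195) = -0.001807
(r − q) = -0.001807 / (33/365) = -0.019987
q = r − ln(F/S)/T = 0.0290 + 0.019987 = 0.048987
q = 4.90%

4.90%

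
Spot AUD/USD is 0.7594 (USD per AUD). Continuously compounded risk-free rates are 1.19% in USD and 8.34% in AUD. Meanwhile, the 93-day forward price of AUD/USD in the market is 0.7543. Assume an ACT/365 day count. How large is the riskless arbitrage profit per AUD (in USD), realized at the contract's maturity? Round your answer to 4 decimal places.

0.0086 per AUD (in USD)

Fair forward: F* = S·e^(carry·T), with carry = (r_USD − r_AUD) = 0.0119 − 0.0834 = -0.0715
F* = 0.7594 · e^(-0.0715 × 93/365) = 0.7594 · e^-0.018218 = 0.7594 × 0.981947 = 0.7457
Market 0.7543 > fair 0.7457: forward overpriced → cash-and-carry (buy spot, short the forward).
At maturity, profit = |F_mkt − F*| = |0.7543 − 0.7457| = 0.0086 per AUD (in USD)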